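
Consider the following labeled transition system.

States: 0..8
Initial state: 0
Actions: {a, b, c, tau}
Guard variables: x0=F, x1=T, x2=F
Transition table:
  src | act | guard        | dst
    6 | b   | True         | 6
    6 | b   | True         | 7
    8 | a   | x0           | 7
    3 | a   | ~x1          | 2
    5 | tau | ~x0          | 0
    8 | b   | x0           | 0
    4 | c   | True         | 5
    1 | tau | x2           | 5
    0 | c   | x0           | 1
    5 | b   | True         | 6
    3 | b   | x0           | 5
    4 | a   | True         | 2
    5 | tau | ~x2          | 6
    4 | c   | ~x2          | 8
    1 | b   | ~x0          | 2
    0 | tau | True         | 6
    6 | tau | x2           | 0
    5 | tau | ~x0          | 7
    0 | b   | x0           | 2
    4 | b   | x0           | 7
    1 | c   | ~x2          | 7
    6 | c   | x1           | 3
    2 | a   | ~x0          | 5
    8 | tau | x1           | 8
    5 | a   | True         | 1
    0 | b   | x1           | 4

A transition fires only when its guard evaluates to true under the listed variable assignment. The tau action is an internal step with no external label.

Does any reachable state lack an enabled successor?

R = {0,1,2,3,4,5,6,7,8}
  0: b→4  tau→6  [2 exit(s)]
  1: b→2  c→7  [2 exit(s)]
  2: a→5  [1 exit(s)]
  3: ∅  [STUCK]
  4: a→2  c→5  c→8  [3 exit(s)]
  5: a→1  b→6  tau→0  tau→6  tau→7  [5 exit(s)]
  6: b→6  b→7  c→3  [3 exit(s)]
  7: ∅  [STUCK]
  8: tau→8  [1 exit(s)]
Path to 3: tau·c

Answer: DEADLOCK at state 3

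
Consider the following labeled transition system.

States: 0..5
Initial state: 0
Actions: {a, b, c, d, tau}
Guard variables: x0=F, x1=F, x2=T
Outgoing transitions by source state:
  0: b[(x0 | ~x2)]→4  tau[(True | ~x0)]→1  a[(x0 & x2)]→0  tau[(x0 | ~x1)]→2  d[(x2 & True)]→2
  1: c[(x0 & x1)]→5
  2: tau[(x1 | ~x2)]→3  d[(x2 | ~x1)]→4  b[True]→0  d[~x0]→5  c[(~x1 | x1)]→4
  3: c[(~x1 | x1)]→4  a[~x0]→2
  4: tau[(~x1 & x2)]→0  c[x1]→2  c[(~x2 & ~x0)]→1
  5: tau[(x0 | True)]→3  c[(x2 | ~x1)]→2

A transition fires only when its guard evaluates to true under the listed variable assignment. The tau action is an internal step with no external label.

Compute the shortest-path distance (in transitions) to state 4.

Answer: 2

Analysis:
Layered search for 4:
  depth 0: {0}
  depth 1: {1,2}
  depth 2: {4,5}
4 enters at depth 2; path d·c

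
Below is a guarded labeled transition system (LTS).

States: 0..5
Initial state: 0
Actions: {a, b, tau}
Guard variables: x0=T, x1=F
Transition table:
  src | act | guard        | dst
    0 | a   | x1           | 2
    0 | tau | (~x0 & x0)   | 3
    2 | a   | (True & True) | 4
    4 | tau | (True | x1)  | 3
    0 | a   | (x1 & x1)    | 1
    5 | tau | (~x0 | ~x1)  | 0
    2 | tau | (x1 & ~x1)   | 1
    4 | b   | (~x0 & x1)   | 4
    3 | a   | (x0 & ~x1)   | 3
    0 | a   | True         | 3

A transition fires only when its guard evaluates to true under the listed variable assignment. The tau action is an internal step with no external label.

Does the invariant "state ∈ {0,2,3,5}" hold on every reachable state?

Inv-set: {0,2,3,5}
Reach set: {0,3}
  0: ✓
  3: ✓

Answer: INVARIANT HOLDS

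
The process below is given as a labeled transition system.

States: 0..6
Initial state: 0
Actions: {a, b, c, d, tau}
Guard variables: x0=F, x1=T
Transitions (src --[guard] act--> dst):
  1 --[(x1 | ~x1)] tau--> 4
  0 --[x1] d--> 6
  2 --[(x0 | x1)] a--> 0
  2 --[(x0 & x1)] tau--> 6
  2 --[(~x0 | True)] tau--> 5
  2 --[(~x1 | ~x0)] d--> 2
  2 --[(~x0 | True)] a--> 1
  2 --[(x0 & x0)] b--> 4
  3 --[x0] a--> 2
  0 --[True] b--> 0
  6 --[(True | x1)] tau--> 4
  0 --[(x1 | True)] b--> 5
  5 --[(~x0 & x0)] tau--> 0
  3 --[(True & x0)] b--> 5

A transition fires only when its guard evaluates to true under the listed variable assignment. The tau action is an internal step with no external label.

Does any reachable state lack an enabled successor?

Reachable = {0,4,5,6}
  0: b→0  b→5  d→6  [3 exit(s)]
  4: ∅  [STUCK]
  5: ∅  [STUCK]
  6: tau→4  [1 exit(s)]
trace reaching 4: d·tau

Answer: DEADLOCK at state 4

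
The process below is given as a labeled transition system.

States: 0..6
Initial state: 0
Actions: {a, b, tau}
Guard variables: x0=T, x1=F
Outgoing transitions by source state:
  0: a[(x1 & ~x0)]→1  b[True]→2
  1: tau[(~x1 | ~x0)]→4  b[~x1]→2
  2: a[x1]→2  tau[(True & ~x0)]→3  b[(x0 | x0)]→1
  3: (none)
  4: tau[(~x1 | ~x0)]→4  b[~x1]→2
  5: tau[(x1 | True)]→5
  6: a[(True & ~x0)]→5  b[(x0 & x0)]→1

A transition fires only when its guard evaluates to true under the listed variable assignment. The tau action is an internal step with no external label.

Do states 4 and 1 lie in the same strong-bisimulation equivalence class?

Answer: BISIMILAR

Trace:
Compute ~ classes (split until stable):
  P[0] = {{0,1,2,3,4,5,6}}
  P[1] = {{0,2,6},{1,4},{3},{5}}
  P[2] = {{0},{1,4},{2,6},{3},{5}}
Fixed point at round 3; 5 class(es).
[4]={1,4}  [1]={1,4}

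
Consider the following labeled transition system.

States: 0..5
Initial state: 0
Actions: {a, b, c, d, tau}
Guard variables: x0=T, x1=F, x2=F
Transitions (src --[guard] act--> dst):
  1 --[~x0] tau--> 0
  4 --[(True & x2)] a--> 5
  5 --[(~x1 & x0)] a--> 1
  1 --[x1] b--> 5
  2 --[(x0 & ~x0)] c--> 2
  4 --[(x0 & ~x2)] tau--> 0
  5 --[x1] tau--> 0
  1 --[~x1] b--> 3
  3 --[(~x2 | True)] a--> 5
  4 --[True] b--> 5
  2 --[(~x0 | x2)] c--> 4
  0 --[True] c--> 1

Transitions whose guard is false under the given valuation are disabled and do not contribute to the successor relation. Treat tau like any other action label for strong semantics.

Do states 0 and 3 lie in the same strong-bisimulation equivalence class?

Refine partition for ~:
  round 0: {{0,1,2,3,4,5}}
  round 1: {{0},{1},{2},{3,5},{4}}
  round 2: {{0},{1},{2},{3},{4},{5}}
Fixed point at round 3; 6 class(es).
0∈{0}, 3∈{3}

Answer: NOT BISIMILAR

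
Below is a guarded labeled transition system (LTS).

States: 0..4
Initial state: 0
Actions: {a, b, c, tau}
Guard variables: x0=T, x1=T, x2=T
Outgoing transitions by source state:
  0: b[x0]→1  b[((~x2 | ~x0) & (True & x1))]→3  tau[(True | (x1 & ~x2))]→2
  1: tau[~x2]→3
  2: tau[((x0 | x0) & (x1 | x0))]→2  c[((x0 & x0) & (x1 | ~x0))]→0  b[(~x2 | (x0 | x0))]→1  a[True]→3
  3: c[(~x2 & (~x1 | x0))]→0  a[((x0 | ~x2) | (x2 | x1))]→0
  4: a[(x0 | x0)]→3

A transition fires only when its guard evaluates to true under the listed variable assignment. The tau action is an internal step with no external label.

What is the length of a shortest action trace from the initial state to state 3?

Answer: 2

Trace:
Layered search for 3:
  depth 0: {0}
  depth 1: {1,2}
  depth 2: {3}
first hit 3 at d=2 via tau·a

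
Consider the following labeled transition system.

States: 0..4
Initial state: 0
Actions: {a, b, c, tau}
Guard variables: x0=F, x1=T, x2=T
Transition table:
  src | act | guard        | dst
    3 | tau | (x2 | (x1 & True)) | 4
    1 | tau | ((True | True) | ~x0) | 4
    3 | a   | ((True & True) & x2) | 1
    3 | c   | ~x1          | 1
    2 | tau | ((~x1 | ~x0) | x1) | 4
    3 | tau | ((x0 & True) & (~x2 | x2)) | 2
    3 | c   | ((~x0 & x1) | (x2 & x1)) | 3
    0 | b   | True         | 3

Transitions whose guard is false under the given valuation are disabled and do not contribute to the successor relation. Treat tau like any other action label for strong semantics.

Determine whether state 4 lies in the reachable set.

Answer: REACHABLE

Trace:
Guard filter leaves 6 enabled edge(s).
depth 0: {0}
depth 1: {3}  cumulative {0,3}
depth 2: {1,4}  cumulative {0,1,3,4}
Reachable = {0,1,3,4}
witness 4: b·tau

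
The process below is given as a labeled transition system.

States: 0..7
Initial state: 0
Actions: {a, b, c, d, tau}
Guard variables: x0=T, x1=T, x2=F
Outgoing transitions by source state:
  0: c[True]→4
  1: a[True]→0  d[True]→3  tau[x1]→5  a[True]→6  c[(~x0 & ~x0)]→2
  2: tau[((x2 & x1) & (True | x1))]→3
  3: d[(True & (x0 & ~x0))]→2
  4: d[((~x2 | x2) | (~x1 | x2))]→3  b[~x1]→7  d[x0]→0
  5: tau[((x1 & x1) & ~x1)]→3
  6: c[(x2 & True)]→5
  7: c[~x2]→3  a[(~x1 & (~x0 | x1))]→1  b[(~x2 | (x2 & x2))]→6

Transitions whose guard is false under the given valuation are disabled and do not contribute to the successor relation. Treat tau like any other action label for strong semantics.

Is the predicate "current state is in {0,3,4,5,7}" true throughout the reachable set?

Answer: INVARIANT HOLDS

Working:
Allowed set {0,3,4,5,7}
Reachable = {0,3,4}
  0: safe
  3: safe
  4: safe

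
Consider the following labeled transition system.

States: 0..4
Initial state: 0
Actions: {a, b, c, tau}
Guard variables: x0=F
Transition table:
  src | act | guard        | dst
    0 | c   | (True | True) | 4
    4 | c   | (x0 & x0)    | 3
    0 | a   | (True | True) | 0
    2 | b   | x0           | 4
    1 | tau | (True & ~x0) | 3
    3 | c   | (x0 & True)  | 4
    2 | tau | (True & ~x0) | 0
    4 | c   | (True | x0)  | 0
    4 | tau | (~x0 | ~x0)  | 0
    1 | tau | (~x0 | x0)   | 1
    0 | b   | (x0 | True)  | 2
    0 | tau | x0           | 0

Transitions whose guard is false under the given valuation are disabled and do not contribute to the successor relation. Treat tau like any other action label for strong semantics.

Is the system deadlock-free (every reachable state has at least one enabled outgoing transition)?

Reachable = {0,2,4}
  0: a→0  b→2  c→4  [3 exit(s)]
  2: tau→0  [1 exit(s)]
  4: c→0  tau→0  [2 exit(s)]

Answer: DEADLOCK-FREE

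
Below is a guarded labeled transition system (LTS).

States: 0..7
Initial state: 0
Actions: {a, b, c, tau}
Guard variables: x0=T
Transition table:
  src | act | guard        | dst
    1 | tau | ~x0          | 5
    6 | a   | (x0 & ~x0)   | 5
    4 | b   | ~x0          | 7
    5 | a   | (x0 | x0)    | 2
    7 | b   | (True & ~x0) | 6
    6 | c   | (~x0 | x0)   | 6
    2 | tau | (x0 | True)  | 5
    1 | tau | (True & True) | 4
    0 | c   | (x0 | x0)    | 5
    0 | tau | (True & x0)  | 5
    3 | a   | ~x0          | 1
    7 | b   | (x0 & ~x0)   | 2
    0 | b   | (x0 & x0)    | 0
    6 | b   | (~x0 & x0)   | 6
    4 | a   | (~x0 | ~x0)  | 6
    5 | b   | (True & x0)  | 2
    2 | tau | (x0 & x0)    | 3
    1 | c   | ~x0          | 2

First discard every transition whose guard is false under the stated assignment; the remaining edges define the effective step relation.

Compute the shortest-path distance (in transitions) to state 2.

Breadth-first toward 2:
  L0 = {0}
  L1 = {5}
  L2 = {2}
2 enters at depth 2; path c·a

Answer: 2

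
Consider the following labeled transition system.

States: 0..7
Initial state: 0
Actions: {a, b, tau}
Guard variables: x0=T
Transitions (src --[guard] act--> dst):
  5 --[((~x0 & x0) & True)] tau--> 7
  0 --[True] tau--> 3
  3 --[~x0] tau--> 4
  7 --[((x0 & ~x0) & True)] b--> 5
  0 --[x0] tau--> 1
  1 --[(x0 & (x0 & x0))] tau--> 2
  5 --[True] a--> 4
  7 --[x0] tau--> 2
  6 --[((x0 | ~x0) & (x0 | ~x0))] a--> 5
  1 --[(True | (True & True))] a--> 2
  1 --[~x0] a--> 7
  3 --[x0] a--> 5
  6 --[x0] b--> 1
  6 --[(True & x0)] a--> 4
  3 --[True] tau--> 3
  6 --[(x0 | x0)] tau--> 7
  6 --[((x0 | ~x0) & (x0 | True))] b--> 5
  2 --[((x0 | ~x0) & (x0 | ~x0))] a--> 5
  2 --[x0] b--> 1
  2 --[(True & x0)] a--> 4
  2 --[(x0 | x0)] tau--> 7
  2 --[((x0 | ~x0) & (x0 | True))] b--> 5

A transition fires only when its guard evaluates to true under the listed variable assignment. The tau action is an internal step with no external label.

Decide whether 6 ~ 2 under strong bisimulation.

Bisimulation quotient by refinement:
  π0 = {{0,1,2,3,4,5,6,7}}
  π1 = {{0,7},{1,3},{2,6},{4},{5}}
  π2 = {{0},{1},{2,6},{3},{4},{5},{7}}
stable after 3 split(s): 7 block(s)
class of 6: {2,6}; class of 2: {2,6}

Answer: BISIMILAR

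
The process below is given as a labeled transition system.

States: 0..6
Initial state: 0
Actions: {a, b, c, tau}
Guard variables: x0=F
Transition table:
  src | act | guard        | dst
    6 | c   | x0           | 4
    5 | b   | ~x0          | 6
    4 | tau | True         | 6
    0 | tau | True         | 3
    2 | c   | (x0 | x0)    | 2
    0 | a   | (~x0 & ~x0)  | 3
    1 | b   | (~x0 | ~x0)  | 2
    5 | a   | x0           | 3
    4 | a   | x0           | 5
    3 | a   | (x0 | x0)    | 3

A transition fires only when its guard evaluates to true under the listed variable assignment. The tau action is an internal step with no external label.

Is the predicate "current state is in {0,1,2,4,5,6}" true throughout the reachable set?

Answer: INVARIANT VIOLATED at state 3

Analysis:
Inv-set: {0,1,2,4,5,6}
R = {0,3}
  0: ✓
  3: outside
witness against invariant: tau → 3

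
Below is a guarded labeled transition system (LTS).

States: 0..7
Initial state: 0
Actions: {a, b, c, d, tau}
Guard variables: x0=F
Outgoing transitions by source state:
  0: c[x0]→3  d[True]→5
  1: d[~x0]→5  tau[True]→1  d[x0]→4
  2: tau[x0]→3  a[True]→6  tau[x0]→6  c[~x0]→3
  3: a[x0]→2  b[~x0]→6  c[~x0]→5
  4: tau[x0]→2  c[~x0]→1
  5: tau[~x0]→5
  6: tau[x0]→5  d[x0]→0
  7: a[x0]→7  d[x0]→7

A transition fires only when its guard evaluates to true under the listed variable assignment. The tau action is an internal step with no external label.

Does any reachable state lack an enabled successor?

Answer: DEADLOCK-FREE

Working:
Reach set: {0,5}
  0: d→5  [1 out]
  5: tau→5  [1 out]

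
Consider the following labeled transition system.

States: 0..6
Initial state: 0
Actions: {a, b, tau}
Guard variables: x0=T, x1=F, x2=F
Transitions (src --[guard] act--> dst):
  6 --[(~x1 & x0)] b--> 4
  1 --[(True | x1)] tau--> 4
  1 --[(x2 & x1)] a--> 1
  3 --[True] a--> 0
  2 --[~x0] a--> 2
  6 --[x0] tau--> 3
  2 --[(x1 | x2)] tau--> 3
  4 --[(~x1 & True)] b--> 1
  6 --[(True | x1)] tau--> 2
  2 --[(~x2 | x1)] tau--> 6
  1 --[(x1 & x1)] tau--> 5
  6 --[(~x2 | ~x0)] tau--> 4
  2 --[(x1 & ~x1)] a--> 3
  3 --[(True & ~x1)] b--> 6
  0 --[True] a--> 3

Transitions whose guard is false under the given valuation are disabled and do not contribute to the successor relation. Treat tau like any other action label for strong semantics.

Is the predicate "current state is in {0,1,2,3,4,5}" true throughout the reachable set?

Safe = {0,1,2,3,4,5}
Reachable = {0,1,2,3,4,6}
  0: ok
  1: ok
  2: ok
  3: ok
  4: ok
  6: ✗ unsafe
reach 6 via a·b — violates

Answer: INVARIANT VIOLATED at state 6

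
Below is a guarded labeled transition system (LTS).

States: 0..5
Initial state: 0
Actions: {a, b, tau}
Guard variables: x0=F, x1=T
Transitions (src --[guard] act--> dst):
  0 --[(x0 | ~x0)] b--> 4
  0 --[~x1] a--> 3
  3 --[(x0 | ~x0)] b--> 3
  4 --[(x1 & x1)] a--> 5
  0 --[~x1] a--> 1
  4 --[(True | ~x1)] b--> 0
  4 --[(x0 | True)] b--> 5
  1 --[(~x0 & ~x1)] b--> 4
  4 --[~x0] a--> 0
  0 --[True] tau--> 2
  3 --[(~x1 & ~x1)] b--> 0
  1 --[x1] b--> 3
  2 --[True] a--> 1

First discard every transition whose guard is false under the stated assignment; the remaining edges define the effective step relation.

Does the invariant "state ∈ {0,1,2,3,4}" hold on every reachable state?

Allowed set {0,1,2,3,4}
Reach set: {0,1,2,3,4,5}
  0: safe
  1: safe
  2: safe
  3: safe
  4: safe
  5: VIOLATES
reach 5 via b·a — violates

Answer: INVARIANT VIOLATED at state 5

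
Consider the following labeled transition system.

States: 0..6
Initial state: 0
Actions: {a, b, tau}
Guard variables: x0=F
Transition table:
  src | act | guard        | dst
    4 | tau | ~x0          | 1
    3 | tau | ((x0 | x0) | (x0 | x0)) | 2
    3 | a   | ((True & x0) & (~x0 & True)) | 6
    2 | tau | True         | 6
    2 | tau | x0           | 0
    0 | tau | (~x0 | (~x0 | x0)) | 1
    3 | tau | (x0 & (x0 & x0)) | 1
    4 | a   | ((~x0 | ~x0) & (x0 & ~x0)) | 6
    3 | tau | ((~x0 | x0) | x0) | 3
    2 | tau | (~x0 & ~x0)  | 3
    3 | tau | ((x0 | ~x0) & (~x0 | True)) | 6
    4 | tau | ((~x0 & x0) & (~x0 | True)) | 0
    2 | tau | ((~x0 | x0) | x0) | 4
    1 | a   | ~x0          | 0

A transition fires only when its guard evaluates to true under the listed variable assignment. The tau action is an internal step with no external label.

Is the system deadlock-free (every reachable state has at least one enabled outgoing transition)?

Reach set: {0,1}
  0: tau→1  [1 exit(s)]
  1: a→0  [1 exit(s)]

Answer: DEADLOCK-FREE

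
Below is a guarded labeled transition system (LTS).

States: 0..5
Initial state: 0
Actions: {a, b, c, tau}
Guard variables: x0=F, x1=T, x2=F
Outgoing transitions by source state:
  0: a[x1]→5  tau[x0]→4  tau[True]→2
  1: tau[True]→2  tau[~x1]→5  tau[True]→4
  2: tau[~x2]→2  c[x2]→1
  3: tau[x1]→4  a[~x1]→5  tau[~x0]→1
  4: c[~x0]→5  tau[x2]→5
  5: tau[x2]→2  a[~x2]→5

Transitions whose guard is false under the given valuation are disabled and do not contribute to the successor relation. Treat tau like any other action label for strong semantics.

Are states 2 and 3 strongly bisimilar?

Compute ~ classes (split until stable):
  round 0: {{0,1,2,3,4,5}}
  round 1: {{0},{1,2,3},{4},{5}}
  round 2: {{0},{1,3},{2},{4},{5}}
  round 3: {{0},{1},{2},{3},{4},{5}}
6 equivalence class(es) (converged in 4)
[2]={2}  [3]={3}

Answer: NOT BISIMILAR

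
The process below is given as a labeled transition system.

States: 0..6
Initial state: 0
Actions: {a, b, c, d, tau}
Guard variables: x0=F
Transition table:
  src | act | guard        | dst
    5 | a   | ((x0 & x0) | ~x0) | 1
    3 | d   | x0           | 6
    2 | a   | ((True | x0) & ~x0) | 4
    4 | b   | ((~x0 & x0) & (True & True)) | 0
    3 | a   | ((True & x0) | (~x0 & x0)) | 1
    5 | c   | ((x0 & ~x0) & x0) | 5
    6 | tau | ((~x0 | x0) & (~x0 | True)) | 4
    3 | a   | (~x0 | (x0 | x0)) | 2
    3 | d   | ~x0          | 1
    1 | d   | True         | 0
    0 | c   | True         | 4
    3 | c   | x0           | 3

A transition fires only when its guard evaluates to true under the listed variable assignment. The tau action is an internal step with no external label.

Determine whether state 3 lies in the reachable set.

After dropping false guards: 7 live edges.
depth 0: {0}
depth 1: {4}  now seen {0,4}
R = {0,4}

Answer: UNREACHABLE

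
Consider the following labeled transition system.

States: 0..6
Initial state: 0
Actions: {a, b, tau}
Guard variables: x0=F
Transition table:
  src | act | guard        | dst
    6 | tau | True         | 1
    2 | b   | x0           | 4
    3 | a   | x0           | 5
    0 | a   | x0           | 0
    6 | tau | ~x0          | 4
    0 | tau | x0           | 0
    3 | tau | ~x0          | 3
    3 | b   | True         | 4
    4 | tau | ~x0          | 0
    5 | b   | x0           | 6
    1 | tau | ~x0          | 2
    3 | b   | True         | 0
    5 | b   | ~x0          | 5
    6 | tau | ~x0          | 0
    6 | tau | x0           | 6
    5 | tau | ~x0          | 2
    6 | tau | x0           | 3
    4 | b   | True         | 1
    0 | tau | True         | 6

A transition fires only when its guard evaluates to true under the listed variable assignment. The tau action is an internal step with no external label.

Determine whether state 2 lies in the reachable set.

Guard filter leaves 12 enabled edge(s).
Layer 0: {0}
Layer 1: {6}  total {0,6}
Layer 2: {1,4}  total {0,1,4,6}
Layer 3: {2}  total {0,1,2,4,6}
R = {0,1,2,4,6}
Path to 2: tau·tau·tau

Answer: REACHABLE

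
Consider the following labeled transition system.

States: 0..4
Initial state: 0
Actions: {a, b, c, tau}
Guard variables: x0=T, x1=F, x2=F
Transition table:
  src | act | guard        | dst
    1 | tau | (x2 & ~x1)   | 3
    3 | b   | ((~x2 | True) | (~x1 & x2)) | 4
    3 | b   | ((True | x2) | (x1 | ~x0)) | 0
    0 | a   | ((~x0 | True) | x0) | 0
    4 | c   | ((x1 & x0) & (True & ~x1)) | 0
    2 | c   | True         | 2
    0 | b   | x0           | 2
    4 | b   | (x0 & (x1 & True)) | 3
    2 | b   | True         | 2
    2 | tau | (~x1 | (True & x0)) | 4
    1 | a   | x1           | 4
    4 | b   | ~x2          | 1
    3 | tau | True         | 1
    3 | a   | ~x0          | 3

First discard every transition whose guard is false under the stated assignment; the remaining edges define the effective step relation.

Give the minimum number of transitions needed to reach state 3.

Layered search for 3:
  L0 = {0}
  L1 = {2}
  L2 = {4}
  L3 = {1}
3 never appears.

Answer: UNREACHABLE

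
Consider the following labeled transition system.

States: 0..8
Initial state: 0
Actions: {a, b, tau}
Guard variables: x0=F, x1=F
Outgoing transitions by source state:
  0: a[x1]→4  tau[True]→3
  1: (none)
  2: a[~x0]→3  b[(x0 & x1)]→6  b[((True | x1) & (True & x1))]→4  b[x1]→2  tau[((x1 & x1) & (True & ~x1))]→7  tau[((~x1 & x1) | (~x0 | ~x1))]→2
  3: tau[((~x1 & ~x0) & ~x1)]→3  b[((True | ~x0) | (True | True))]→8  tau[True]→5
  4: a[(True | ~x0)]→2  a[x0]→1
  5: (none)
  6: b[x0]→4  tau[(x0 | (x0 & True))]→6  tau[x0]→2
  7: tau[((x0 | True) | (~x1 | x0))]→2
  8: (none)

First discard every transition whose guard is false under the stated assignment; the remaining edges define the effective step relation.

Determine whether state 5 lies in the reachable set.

Answer: REACHABLE

Trace:
After dropping false guards: 8 live edges.
L0 = {0}
L1 = {3}  now seen {0,3}
L2 = {5,8}  now seen {0,3,5,8}
Reach set: {0,3,5,8}
witness 5: tau·tau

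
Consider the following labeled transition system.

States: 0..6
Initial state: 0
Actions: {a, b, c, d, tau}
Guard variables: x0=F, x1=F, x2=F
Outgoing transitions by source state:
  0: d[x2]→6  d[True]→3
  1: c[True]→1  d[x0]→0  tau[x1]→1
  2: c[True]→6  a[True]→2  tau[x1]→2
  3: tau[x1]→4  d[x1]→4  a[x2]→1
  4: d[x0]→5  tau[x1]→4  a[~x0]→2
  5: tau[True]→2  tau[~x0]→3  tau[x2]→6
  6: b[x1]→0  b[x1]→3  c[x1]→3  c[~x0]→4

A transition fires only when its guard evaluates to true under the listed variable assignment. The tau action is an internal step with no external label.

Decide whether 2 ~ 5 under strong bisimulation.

Bisimulation quotient by refinement:
  P[0] = {{0,1,2,3,4,5,6}}
  P[1] = {{0},{1,6},{2},{3},{4},{5}}
  P[2] = {{0},{1},{2},{3},{4},{5},{6}}
7 equivalence class(es) (converged in 3)
class of 2: {2}; class of 5: {5}

Answer: NOT BISIMILAR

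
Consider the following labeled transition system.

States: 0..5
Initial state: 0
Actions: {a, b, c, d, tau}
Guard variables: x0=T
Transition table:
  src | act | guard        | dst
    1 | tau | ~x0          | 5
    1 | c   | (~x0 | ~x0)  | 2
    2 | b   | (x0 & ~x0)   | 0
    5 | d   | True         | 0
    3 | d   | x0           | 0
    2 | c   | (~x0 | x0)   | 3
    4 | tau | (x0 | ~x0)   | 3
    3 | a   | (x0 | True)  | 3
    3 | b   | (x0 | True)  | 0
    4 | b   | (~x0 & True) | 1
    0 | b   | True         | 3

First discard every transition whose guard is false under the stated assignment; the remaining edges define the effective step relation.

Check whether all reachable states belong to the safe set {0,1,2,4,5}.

Answer: INVARIANT VIOLATED at state 3

Working:
Safe = {0,1,2,4,5}
Reachable = {0,3}
  0: ✓
  3: outside
counterexample path to 3: b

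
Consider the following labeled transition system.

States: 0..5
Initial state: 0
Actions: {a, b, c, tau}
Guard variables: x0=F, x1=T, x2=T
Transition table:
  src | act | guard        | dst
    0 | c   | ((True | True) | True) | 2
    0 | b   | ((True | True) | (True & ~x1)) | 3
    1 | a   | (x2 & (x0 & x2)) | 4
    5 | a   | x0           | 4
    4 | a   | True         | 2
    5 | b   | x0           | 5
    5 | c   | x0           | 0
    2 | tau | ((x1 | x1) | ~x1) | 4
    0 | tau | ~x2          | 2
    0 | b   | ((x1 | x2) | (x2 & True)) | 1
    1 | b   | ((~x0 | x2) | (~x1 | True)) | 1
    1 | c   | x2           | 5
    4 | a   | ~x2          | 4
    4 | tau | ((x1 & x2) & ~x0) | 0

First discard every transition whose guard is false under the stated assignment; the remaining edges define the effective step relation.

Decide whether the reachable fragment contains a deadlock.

Answer: DEADLOCK at state 3

Analysis:
Reach set: {0,1,2,3,4,5}
  0: b→1  b→3  c→2  [3 exit(s)]
  1: b→1  c→5  [2 exit(s)]
  2: tau→4  [1 exit(s)]
  3: ∅  [deadlock]
  4: a→2  tau→0  [2 exit(s)]
  5: ∅  [deadlock]
trace reaching 3: b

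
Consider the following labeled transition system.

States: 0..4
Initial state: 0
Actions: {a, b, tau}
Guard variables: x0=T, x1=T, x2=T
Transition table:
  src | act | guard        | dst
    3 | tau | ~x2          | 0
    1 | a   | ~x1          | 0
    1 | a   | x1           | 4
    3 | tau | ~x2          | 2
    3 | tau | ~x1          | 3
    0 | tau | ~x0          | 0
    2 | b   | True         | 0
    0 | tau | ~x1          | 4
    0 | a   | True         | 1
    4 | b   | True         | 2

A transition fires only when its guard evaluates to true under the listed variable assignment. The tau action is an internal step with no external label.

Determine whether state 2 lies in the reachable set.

4 transition(s) survive guard evaluation.
depth 0: {0}
depth 1: {1}  now seen {0,1}
depth 2: {4}  now seen {0,1,4}
depth 3: {2}  now seen {0,1,2,4}
Reachable = {0,1,2,4}
trace reaching 2: a·a·b

Answer: REACHABLE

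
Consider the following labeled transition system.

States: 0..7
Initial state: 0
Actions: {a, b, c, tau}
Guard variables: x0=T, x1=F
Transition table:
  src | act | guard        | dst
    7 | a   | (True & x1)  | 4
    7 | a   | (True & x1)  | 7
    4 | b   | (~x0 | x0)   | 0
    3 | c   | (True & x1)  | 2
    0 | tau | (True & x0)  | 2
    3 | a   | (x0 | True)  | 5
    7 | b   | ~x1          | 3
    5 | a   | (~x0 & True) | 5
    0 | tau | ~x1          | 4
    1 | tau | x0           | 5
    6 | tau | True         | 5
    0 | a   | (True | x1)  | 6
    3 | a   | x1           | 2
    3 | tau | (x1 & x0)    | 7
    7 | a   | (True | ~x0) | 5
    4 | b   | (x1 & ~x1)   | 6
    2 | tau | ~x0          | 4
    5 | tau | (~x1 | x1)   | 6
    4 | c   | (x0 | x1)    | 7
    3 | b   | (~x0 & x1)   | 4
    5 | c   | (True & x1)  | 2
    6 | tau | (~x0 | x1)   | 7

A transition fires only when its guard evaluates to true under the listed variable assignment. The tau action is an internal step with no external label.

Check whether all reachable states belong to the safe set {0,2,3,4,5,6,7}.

Answer: INVARIANT HOLDS

Trace:
Allowed set {0,2,3,4,5,6,7}
R = {0,2,3,4,5,6,7}
  0: safe
  2: safe
  3: safe
  4: safe
  5: safe
  6: safe
  7: safe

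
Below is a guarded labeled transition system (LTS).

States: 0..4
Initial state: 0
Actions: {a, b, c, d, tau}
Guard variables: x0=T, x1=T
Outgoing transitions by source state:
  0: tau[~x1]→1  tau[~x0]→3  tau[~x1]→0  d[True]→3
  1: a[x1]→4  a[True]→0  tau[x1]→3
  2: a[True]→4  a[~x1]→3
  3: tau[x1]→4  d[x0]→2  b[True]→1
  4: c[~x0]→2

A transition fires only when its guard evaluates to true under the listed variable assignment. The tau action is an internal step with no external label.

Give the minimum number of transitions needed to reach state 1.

Layered search for 1:
  L0 = {0}
  L1 = {3}
  L2 = {1,2,4}
depth(1)=2, e.g. d·b

Answer: 2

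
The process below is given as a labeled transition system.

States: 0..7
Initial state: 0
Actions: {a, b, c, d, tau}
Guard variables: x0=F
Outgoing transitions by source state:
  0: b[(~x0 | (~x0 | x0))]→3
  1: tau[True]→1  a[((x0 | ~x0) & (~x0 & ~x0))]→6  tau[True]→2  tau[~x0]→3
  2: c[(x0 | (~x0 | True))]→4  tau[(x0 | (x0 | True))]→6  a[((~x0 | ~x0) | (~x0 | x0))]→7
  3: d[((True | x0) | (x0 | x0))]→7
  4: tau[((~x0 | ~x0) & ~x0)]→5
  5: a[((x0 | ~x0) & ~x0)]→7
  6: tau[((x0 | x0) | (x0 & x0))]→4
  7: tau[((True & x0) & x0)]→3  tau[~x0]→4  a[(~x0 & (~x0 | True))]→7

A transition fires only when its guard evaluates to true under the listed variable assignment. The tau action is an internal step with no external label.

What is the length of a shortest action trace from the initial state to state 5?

BFS to 5:
  depth 0: {0}
  depth 1: {3}
  depth 2: {7}
  depth 3: {4}
  depth 4: {5}
first hit 5 at d=4 via b·d·tau·tau

Answer: 4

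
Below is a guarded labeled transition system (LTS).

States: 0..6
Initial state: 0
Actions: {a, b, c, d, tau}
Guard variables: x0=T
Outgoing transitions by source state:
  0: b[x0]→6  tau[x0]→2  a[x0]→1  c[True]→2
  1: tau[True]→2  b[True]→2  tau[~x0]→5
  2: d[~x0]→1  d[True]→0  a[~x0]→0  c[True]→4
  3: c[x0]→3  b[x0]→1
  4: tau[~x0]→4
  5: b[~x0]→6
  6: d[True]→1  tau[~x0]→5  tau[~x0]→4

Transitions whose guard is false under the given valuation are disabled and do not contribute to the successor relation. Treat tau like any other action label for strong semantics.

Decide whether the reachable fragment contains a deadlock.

Reach set: {0,1,2,4,6}
  0: a→1  b→6  c→2  tau→2  [4 out]
  1: b→2  tau→2  [2 out]
  2: c→4  d→0  [2 out]
  4: ∅  [no exit]
  6: d→1  [1 out]
trace reaching 4: tau·c

Answer: DEADLOCK at state 4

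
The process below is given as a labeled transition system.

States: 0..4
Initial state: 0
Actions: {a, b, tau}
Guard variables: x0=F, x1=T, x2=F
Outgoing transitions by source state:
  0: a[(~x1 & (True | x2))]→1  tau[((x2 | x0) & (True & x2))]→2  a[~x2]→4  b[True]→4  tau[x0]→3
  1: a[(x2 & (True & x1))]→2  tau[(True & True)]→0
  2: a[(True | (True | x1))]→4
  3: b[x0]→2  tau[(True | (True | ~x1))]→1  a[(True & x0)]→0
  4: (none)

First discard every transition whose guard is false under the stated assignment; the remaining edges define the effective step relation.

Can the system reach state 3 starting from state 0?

After dropping false guards: 5 live edges.
L0 = {0}
L1 = {4}  cumulative {0,4}
Reach set: {0,4}

Answer: UNREACHABLE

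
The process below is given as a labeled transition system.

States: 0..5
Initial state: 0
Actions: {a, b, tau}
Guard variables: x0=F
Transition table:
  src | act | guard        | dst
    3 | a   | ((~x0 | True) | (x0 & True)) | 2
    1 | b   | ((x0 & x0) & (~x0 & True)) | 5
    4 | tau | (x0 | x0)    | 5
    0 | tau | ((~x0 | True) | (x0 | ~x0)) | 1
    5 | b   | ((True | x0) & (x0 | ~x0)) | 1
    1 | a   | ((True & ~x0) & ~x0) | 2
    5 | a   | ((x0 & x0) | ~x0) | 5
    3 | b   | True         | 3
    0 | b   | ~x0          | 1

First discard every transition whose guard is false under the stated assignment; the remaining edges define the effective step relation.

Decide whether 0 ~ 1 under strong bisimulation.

Answer: NOT BISIMILAR

Trace:
Refine partition for ~:
  P[0] = {{0,1,2,3,4,5}}
  P[1] = {{0},{1},{2,4},{3,5}}
  P[2] = {{0},{1},{2,4},{3},{5}}
Fixed point at round 3; 5 class(es).
class of 0: {0}; class of 1: {1}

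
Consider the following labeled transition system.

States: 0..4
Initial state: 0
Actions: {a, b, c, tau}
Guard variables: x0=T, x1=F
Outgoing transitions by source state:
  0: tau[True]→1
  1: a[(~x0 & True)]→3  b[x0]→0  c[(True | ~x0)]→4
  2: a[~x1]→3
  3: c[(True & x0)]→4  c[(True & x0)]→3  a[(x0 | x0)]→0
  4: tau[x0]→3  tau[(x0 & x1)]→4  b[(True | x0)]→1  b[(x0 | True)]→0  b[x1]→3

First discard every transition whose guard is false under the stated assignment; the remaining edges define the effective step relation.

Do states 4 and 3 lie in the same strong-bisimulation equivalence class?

Compute ~ classes (split until stable):
  P[0] = {{0,1,2,3,4}}
  P[1] = {{0},{1},{2},{3},{4}}
5 equivalence class(es) (converged in 2)
class of 4: {4}; class of 3: {3}

Answer: NOT BISIMILAR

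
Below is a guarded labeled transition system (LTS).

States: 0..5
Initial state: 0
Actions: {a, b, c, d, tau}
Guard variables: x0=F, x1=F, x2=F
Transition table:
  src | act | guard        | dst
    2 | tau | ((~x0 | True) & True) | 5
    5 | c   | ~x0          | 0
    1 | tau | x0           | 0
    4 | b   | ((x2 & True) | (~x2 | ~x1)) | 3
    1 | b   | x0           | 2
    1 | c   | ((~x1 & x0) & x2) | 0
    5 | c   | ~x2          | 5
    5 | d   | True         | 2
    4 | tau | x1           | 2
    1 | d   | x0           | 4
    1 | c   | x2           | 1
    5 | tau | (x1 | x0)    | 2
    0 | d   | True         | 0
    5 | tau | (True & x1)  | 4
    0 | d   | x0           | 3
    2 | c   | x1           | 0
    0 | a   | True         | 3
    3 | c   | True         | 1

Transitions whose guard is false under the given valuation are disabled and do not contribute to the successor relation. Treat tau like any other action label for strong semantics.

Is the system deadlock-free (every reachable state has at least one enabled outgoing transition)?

Reachable = {0,1,3}
  0: a→3  d→0  [2 out]
  1: ∅  [STUCK]
  3: c→1  [1 out]
trace reaching 1: a·c

Answer: DEADLOCK at state 1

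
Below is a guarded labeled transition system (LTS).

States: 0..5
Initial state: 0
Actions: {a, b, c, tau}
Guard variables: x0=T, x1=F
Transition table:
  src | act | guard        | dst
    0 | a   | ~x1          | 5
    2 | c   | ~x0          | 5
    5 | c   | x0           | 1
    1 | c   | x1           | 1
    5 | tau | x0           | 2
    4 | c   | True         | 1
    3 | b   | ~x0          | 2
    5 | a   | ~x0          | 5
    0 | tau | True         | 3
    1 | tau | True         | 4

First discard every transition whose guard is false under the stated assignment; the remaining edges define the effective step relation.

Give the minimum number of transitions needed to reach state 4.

Layered search for 4:
  Layer 0: {0}
  Layer 1: {3,5}
  Layer 2: {1,2}
  Layer 3: {4}
depth(4)=3, e.g. a·c·tau

Answer: 3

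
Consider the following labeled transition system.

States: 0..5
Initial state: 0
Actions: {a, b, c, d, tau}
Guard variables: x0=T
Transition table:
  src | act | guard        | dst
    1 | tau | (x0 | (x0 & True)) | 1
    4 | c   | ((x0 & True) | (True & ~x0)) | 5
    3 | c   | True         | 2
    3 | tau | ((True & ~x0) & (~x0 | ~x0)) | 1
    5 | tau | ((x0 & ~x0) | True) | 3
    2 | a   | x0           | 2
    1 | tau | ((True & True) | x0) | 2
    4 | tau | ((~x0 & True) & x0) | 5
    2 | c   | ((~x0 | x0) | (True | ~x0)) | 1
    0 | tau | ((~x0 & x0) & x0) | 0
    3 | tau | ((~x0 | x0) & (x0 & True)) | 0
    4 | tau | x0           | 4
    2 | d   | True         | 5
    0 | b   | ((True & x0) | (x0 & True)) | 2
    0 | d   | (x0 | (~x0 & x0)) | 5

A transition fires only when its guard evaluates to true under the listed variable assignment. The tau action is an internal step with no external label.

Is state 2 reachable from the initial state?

Guard filter leaves 12 enabled edge(s).
L0 = {0}
L1 = {2,5}  now seen {0,2,5}
L2 = {1,3}  now seen {0,1,2,3,5}
Reachable = {0,1,2,3,5}
witness 2: b

Answer: REACHABLE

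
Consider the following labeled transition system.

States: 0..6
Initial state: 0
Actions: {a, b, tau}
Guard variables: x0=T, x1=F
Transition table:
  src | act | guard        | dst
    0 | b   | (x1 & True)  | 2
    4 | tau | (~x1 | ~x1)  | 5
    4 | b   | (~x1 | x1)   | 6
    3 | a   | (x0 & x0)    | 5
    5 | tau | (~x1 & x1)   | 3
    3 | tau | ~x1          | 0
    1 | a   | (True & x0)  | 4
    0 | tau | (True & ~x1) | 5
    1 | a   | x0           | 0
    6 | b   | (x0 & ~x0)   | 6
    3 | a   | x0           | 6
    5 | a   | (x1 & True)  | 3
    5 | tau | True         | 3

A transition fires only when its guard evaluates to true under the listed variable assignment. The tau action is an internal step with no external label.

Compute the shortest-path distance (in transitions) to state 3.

Layered search for 3:
  L0 = {0}
  L1 = {5}
  L2 = {3}
first hit 3 at d=2 via tau·tau

Answer: 2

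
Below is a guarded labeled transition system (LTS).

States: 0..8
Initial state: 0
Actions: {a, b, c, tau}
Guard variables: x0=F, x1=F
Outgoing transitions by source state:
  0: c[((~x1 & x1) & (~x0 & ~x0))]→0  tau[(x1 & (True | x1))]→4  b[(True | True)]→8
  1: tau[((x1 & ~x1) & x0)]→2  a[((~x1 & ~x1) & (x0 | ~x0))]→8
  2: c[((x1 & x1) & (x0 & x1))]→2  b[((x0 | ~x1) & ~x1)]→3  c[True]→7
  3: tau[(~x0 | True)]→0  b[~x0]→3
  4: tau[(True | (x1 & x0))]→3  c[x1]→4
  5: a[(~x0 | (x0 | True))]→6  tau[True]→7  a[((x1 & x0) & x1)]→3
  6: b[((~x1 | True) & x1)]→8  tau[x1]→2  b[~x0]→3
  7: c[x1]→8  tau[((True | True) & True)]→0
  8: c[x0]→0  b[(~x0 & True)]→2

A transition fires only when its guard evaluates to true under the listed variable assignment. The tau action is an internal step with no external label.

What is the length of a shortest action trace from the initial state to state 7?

Answer: 3

Working:
Breadth-first toward 7:
  depth 0: {0}
  depth 1: {8}
  depth 2: {2}
  depth 3: {3,7}
7 enters at depth 3; path b·b·c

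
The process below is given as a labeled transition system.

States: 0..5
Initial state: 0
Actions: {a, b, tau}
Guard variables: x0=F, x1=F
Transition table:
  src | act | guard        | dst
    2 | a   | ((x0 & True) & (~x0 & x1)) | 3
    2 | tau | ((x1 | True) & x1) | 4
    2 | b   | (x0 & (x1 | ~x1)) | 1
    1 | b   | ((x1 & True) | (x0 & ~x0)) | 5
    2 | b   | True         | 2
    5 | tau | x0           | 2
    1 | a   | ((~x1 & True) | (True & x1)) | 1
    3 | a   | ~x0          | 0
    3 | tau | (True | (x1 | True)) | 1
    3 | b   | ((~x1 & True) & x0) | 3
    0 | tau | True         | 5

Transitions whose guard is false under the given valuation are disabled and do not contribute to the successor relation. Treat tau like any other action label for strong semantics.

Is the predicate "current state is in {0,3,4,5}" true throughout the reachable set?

Allowed set {0,3,4,5}
R = {0,5}
  0: ok
  5: ok

Answer: INVARIANT HOLDS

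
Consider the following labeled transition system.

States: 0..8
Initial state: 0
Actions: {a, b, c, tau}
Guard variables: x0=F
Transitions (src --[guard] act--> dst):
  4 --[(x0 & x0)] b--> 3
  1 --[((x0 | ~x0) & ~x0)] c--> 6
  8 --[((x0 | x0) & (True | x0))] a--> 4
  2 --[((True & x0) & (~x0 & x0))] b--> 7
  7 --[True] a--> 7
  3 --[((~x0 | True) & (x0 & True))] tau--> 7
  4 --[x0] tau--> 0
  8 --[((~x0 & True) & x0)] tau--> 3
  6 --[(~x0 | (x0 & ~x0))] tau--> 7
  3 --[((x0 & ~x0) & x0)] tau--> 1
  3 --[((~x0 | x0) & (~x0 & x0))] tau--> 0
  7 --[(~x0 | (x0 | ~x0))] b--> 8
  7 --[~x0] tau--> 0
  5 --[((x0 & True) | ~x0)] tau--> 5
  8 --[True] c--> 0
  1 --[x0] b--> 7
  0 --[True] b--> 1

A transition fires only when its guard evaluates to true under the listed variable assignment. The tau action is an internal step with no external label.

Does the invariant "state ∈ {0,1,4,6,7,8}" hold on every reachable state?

Allowed set {0,1,4,6,7,8}
Reach set: {0,1,6,7,8}
  0: ok
  1: ok
  6: ok
  7: ok
  8: ok

Answer: INVARIANT HOLDS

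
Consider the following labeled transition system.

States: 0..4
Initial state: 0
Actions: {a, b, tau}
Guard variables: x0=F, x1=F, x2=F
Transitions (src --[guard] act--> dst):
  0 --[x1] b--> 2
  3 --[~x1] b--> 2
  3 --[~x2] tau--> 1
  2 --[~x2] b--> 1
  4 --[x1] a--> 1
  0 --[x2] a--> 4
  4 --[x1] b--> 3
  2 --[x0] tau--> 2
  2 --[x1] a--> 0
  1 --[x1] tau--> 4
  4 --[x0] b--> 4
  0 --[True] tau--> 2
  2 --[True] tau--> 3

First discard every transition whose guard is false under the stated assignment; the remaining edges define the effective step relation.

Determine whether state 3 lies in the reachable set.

Answer: REACHABLE

Working:
After dropping false guards: 5 live edges.
L0 = {0}
L1 = {2}  total {0,2}
L2 = {1,3}  total {0,1,2,3}
Reach set: {0,1,2,3}
witness 3: tau·tau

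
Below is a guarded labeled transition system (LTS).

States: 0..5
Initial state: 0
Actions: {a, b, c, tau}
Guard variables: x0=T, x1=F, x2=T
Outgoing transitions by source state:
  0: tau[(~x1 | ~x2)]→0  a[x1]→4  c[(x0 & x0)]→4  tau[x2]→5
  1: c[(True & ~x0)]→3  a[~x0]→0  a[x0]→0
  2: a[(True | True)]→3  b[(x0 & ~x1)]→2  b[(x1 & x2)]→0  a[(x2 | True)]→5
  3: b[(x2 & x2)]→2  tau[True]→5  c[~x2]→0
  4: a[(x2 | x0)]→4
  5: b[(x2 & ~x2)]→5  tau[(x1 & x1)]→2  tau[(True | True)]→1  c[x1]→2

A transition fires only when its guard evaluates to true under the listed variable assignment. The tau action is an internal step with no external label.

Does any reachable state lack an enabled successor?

Reachable = {0,1,4,5}
  0: c→4  tau→0  tau→5  [deg 3]
  1: a→0  [deg 1]
  4: a→4  [deg 1]
  5: tau→1  [deg 1]

Answer: DEADLOCK-FREE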